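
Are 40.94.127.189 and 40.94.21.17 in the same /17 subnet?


Mask: 255.255.128.0
40.94.127.189 AND mask = 40.94.0.0
40.94.21.17 AND mask = 40.94.0.0
Yes, same subnet (40.94.0.0)


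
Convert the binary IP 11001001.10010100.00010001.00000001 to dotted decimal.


11001001 = 201
10010100 = 148
00010001 = 17
00000001 = 1
IP: 201.148.17.1


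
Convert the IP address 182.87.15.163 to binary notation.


182 = 10110110
87 = 01010111
15 = 00001111
163 = 10100011
Binary: 10110110.01010111.00001111.10100011


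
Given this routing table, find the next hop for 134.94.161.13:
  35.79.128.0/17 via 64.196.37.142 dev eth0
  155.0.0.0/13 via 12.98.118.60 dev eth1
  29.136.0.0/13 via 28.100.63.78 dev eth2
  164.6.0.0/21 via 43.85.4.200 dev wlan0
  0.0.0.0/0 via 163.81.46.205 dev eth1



Longest prefix match for 134.94.161.13:
  /17 35.79.128.0: no
  /13 155.0.0.0: no
  /13 29.136.0.0: no
  /21 164.6.0.0: no
  /0 0.0.0.0: MATCH
Selected: next-hop 163.81.46.205 via eth1 (matched /0)


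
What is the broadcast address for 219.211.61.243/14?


Network: 219.208.0.0/14
Host bits = 18
Set all host bits to 1:
Broadcast: 219.211.255.255


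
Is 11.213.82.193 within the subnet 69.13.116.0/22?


Subnet network: 69.13.116.0
Test IP AND mask: 11.213.80.0
No, 11.213.82.193 is not in 69.13.116.0/22


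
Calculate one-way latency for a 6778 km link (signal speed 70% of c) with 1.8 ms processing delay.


Speed = 0.7 * 3e5 km/s = 210000 km/s
Propagation delay = 6778 / 210000 = 0.0323 s = 32.2762 ms
Processing delay = 1.8 ms
Total one-way latency = 34.0762 ms


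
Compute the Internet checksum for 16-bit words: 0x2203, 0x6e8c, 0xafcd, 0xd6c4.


Sum all words (with carry folding):
+ 0x2203 = 0x2203
+ 0x6e8c = 0x908f
+ 0xafcd = 0x405d
+ 0xd6c4 = 0x1722
One's complement: ~0x1722
Checksum = 0xe8dd


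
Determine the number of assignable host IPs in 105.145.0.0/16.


Host bits = 32 - 16 = 16
Total addresses = 2^16 = 65536
Usable = total - 2 (network and broadcast)
Usable hosts: 65534


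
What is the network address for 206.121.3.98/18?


IP:   11001110.01111001.00000011.01100010
Mask: 11111111.11111111.11000000.00000000
AND operation:
Net:  11001110.01111001.00000000.00000000
Network: 206.121.0.0/18


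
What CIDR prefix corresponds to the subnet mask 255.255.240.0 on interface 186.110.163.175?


Binary: 11111111.11111111.11110000.00000000
Count leading 1s
Prefix: /20


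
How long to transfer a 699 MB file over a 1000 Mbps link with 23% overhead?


Effective throughput = 1000 * (1 - 23/100) = 770 Mbps
File size in Mb = 699 * 8 = 5592 Mb
Time = 5592 / 770
Time = 7.2623 seconds


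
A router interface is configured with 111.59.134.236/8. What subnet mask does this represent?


/8 means 8 network bits, 24 host bits
Binary: 11111111000000000000000000000000
Mask: 255.0.0.0


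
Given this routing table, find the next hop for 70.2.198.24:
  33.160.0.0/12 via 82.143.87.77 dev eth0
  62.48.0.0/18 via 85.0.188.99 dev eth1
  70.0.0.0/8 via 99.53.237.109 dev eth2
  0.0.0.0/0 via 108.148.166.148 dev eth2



Longest prefix match for 70.2.198.24:
  /12 33.160.0.0: no
  /18 62.48.0.0: no
  /8 70.0.0.0: MATCH
  /0 0.0.0.0: MATCH
Selected: next-hop 99.53.237.109 via eth2 (matched /8)


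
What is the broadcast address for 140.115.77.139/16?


Network: 140.115.0.0/16
Host bits = 16
Set all host bits to 1:
Broadcast: 140.115.255.255


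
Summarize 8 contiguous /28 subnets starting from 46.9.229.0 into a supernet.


Original prefix: /28
Number of subnets: 8 = 2^3
New prefix = 28 - 3 = 25
Supernet: 46.9.229.0/25


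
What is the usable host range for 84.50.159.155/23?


Network: 84.50.158.0
Broadcast: 84.50.159.255
First usable = network + 1
Last usable = broadcast - 1
Range: 84.50.158.1 to 84.50.159.254


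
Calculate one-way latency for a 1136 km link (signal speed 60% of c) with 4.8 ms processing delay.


Speed = 0.6 * 3e5 km/s = 180000 km/s
Propagation delay = 1136 / 180000 = 0.0063 s = 6.3111 ms
Processing delay = 4.8 ms
Total one-way latency = 11.1111 ms


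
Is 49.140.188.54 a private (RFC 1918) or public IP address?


RFC 1918 private ranges:
  10.0.0.0/8 (10.0.0.0 - 10.255.255.255)
  172.16.0.0/12 (172.16.0.0 - 172.31.255.255)
  192.168.0.0/16 (192.168.0.0 - 192.168.255.255)
Public (not in any RFC 1918 range)


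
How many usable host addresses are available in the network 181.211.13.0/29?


Host bits = 32 - 29 = 3
Total addresses = 2^3 = 8
Usable = total - 2 (network and broadcast)
Usable hosts: 6


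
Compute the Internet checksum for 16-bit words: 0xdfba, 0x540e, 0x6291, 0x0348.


Sum all words (with carry folding):
+ 0xdfba = 0xdfba
+ 0x540e = 0x33c9
+ 0x6291 = 0x965a
+ 0x0348 = 0x99a2
One's complement: ~0x99a2
Checksum = 0x665d


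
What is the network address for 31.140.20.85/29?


IP:   00011111.10001100.00010100.01010101
Mask: 11111111.11111111.11111111.11111000
AND operation:
Net:  00011111.10001100.00010100.01010000
Network: 31.140.20.80/29


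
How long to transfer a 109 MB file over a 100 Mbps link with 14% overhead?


Effective throughput = 100 * (1 - 14/100) = 86 Mbps
File size in Mb = 109 * 8 = 872 Mb
Time = 872 / 86
Time = 10.1395 seconds


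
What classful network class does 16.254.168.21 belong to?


First octet: 16
Binary: 00010000
0xxxxxxx -> Class A (1-126)
Class A, default mask 255.0.0.0 (/8)


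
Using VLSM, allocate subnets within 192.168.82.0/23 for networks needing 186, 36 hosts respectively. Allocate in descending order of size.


186 hosts -> /24 (254 usable): 192.168.82.0/24
36 hosts -> /26 (62 usable): 192.168.83.0/26
Allocation: 192.168.82.0/24 (186 hosts, 254 usable); 192.168.83.0/26 (36 hosts, 62 usable)


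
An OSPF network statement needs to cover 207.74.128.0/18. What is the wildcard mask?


Subnet mask: 255.255.192.0
Wildcard = 255.255.255.255 - subnet mask
255 - 255 = 0
255 - 255 = 0
255 - 192 = 63
255 - 0 = 255
Wildcard: 0.0.63.255


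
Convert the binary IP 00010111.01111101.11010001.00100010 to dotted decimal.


00010111 = 23
01111101 = 125
11010001 = 209
00100010 = 34
IP: 23.125.209.34


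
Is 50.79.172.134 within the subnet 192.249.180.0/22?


Subnet network: 192.249.180.0
Test IP AND mask: 50.79.172.0
No, 50.79.172.134 is not in 192.249.180.0/22


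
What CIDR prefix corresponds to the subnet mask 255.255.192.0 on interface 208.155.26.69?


Binary: 11111111.11111111.11000000.00000000
Count leading 1s
Prefix: /18


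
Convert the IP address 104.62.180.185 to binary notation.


104 = 01101000
62 = 00111110
180 = 10110100
185 = 10111001
Binary: 01101000.00111110.10110100.10111001


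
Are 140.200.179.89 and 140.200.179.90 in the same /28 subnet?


Mask: 255.255.255.240
140.200.179.89 AND mask = 140.200.179.80
140.200.179.90 AND mask = 140.200.179.80
Yes, same subnet (140.200.179.80)


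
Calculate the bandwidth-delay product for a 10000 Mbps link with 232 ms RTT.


BDP = bandwidth * RTT
= 10000 Mbps * 232 ms
= 10000 * 1e6 * 232 / 1000 bits
= 2320000000 bits
= 290000000 bytes
= 283203.125 KB
BDP = 2320000000 bits (290000000 bytes)


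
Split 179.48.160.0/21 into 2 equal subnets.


New prefix = 21 + 1 = 22
Each subnet has 1024 addresses
  179.48.160.0/22
  179.48.164.0/22
Subnets: 179.48.160.0/22, 179.48.164.0/22


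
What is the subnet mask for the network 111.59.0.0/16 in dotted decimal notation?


/16 means 16 network bits, 16 host bits
Binary: 11111111111111110000000000000000
Mask: 255.255.0.0


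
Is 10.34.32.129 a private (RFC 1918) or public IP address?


RFC 1918 private ranges:
  10.0.0.0/8 (10.0.0.0 - 10.255.255.255)
  172.16.0.0/12 (172.16.0.0 - 172.31.255.255)
  192.168.0.0/16 (192.168.0.0 - 192.168.255.255)
Private (in 10.0.0.0/8)


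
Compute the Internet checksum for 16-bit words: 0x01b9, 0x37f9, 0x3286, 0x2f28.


Sum all words (with carry folding):
+ 0x01b9 = 0x01b9
+ 0x37f9 = 0x39b2
+ 0x3286 = 0x6c38
+ 0x2f28 = 0x9b60
One's complement: ~0x9b60
Checksum = 0x649f


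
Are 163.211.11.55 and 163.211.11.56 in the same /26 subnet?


Mask: 255.255.255.192
163.211.11.55 AND mask = 163.211.11.0
163.211.11.56 AND mask = 163.211.11.0
Yes, same subnet (163.211.11.0)


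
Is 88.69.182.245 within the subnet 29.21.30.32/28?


Subnet network: 29.21.30.32
Test IP AND mask: 88.69.182.240
No, 88.69.182.245 is not in 29.21.30.32/28


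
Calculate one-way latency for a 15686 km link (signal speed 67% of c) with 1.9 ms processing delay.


Speed = 0.67 * 3e5 km/s = 201000 km/s
Propagation delay = 15686 / 201000 = 0.078 s = 78.0398 ms
Processing delay = 1.9 ms
Total one-way latency = 79.9398 ms


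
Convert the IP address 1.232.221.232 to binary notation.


1 = 00000001
232 = 11101000
221 = 11011101
232 = 11101000
Binary: 00000001.11101000.11011101.11101000


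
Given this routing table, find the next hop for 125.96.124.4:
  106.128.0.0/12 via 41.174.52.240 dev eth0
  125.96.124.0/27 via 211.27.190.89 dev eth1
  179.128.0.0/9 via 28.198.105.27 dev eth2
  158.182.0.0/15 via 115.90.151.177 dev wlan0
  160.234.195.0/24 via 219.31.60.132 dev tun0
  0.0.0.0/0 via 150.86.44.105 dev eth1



Longest prefix match for 125.96.124.4:
  /12 106.128.0.0: no
  /27 125.96.124.0: MATCH
  /9 179.128.0.0: no
  /15 158.182.0.0: no
  /24 160.234.195.0: no
  /0 0.0.0.0: MATCH
Selected: next-hop 211.27.190.89 via eth1 (matched /27)


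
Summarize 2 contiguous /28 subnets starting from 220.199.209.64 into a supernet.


Original prefix: /28
Number of subnets: 2 = 2^1
New prefix = 28 - 1 = 27
Supernet: 220.199.209.64/27


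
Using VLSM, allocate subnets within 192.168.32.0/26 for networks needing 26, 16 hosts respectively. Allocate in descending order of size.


26 hosts -> /27 (30 usable): 192.168.32.0/27
16 hosts -> /27 (30 usable): 192.168.32.32/27
Allocation: 192.168.32.0/27 (26 hosts, 30 usable); 192.168.32.32/27 (16 hosts, 30 usable)


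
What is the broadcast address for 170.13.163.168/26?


Network: 170.13.163.128/26
Host bits = 6
Set all host bits to 1:
Broadcast: 170.13.163.191


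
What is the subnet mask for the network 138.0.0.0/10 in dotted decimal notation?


/10 means 10 network bits, 22 host bits
Binary: 11111111110000000000000000000000
Mask: 255.192.0.0


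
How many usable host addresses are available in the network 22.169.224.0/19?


Host bits = 32 - 19 = 13
Total addresses = 2^13 = 8192
Usable = total - 2 (network and broadcast)
Usable hosts: 8190


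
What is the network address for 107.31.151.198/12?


IP:   01101011.00011111.10010111.11000110
Mask: 11111111.11110000.00000000.00000000
AND operation:
Net:  01101011.00010000.00000000.00000000
Network: 107.16.0.0/12


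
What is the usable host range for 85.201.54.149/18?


Network: 85.201.0.0
Broadcast: 85.201.63.255
First usable = network + 1
Last usable = broadcast - 1
Range: 85.201.0.1 to 85.201.63.254


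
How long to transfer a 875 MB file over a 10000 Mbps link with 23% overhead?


Effective throughput = 10000 * (1 - 23/100) = 7700 Mbps
File size in Mb = 875 * 8 = 7000 Mb
Time = 7000 / 7700
Time = 0.9091 seconds


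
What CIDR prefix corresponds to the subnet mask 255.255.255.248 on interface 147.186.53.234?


Binary: 11111111.11111111.11111111.11111000
Count leading 1s
Prefix: /29


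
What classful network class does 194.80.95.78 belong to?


First octet: 194
Binary: 11000010
110xxxxx -> Class C (192-223)
Class C, default mask 255.255.255.0 (/24)


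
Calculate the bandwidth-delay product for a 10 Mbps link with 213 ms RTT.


BDP = bandwidth * RTT
= 10 Mbps * 213 ms
= 10 * 1e6 * 213 / 1000 bits
= 2130000 bits
= 266250 bytes
= 260.0098 KB
BDP = 2130000 bits (266250 bytes)


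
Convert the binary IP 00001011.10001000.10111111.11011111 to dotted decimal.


00001011 = 11
10001000 = 136
10111111 = 191
11011111 = 223
IP: 11.136.191.223


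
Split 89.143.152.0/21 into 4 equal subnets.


New prefix = 21 + 2 = 23
Each subnet has 512 addresses
  89.143.152.0/23
  89.143.154.0/23
  89.143.156.0/23
  89.143.158.0/23
Subnets: 89.143.152.0/23, 89.143.154.0/23, 89.143.156.0/23, 89.143.158.0/23


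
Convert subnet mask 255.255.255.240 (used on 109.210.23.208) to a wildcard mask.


Subnet mask: 255.255.255.240
Wildcard = 255.255.255.255 - subnet mask
255 - 255 = 0
255 - 255 = 0
255 - 255 = 0
255 - 240 = 15
Wildcard: 0.0.0.15


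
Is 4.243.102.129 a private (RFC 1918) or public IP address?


RFC 1918 private ranges:
  10.0.0.0/8 (10.0.0.0 - 10.255.255.255)
  172.16.0.0/12 (172.16.0.0 - 172.31.255.255)
  192.168.0.0/16 (192.168.0.0 - 192.168.255.255)
Public (not in any RFC 1918 range)


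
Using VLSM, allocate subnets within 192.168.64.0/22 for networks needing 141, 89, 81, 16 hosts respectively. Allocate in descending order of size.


141 hosts -> /24 (254 usable): 192.168.64.0/24
89 hosts -> /25 (126 usable): 192.168.65.0/25
81 hosts -> /25 (126 usable): 192.168.65.128/25
16 hosts -> /27 (30 usable): 192.168.66.0/27
Allocation: 192.168.64.0/24 (141 hosts, 254 usable); 192.168.65.0/25 (89 hosts, 126 usable); 192.168.65.128/25 (81 hosts, 126 usable); 192.168.66.0/27 (16 hosts, 30 usable)


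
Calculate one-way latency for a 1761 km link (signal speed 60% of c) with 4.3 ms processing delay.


Speed = 0.6 * 3e5 km/s = 180000 km/s
Propagation delay = 1761 / 180000 = 0.0098 s = 9.7833 ms
Processing delay = 4.3 ms
Total one-way latency = 14.0833 ms


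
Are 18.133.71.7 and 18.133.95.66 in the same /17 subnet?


Mask: 255.255.128.0
18.133.71.7 AND mask = 18.133.0.0
18.133.95.66 AND mask = 18.133.0.0
Yes, same subnet (18.133.0.0)


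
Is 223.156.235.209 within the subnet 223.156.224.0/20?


Subnet network: 223.156.224.0
Test IP AND mask: 223.156.224.0
Yes, 223.156.235.209 is in 223.156.224.0/20


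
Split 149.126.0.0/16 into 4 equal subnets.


New prefix = 16 + 2 = 18
Each subnet has 16384 addresses
  149.126.0.0/18
  149.126.64.0/18
  149.126.128.0/18
  149.126.192.0/18
Subnets: 149.126.0.0/18, 149.126.64.0/18, 149.126.128.0/18, 149.126.192.0/18


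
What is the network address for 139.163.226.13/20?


IP:   10001011.10100011.11100010.00001101
Mask: 11111111.11111111.11110000.00000000
AND operation:
Net:  10001011.10100011.11100000.00000000
Network: 139.163.224.0/20


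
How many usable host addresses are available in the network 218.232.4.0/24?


Host bits = 32 - 24 = 8
Total addresses = 2^8 = 256
Usable = total - 2 (network and broadcast)
Usable hosts: 254


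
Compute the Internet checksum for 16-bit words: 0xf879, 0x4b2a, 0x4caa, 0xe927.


Sum all words (with carry folding):
+ 0xf879 = 0xf879
+ 0x4b2a = 0x43a4
+ 0x4caa = 0x904e
+ 0xe927 = 0x7976
One's complement: ~0x7976
Checksum = 0x8689


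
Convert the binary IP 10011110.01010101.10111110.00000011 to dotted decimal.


10011110 = 158
01010101 = 85
10111110 = 190
00000011 = 3
IP: 158.85.190.3


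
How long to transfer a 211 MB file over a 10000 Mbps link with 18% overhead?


Effective throughput = 10000 * (1 - 18/100) = 8200 Mbps
File size in Mb = 211 * 8 = 1688 Mb
Time = 1688 / 8200
Time = 0.2059 seconds


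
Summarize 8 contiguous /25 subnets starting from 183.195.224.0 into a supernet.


Original prefix: /25
Number of subnets: 8 = 2^3
New prefix = 25 - 3 = 22
Supernet: 183.195.224.0/22


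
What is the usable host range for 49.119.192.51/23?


Network: 49.119.192.0
Broadcast: 49.119.193.255
First usable = network + 1
Last usable = broadcast - 1
Range: 49.119.192.1 to 49.119.193.254


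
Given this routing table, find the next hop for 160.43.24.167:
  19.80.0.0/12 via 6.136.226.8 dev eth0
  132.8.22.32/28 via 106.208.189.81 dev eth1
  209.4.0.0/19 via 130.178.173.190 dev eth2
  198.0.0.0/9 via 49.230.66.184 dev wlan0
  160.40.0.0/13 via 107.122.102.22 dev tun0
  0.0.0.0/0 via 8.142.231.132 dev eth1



Longest prefix match for 160.43.24.167:
  /12 19.80.0.0: no
  /28 132.8.22.32: no
  /19 209.4.0.0: no
  /9 198.0.0.0: no
  /13 160.40.0.0: MATCH
  /0 0.0.0.0: MATCH
Selected: next-hop 107.122.102.22 via tun0 (matched /13)


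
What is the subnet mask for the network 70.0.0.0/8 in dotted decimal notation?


/8 means 8 network bits, 24 host bits
Binary: 11111111000000000000000000000000
Mask: 255.0.0.0


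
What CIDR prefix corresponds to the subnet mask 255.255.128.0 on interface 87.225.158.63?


Binary: 11111111.11111111.10000000.00000000
Count leading 1s
Prefix: /17


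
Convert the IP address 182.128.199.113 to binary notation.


182 = 10110110
128 = 10000000
199 = 11000111
113 = 01110001
Binary: 10110110.10000000.11000111.01110001


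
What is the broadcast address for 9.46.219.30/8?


Network: 9.0.0.0/8
Host bits = 24
Set all host bits to 1:
Broadcast: 9.255.255.255


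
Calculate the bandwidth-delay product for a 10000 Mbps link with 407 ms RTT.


BDP = bandwidth * RTT
= 10000 Mbps * 407 ms
= 10000 * 1e6 * 407 / 1000 bits
= 4070000000 bits
= 508750000 bytes
= 496826.1719 KB
BDP = 4070000000 bits (508750000 bytes)


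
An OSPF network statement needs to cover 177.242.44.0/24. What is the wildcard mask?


Subnet mask: 255.255.255.0
Wildcard = 255.255.255.255 - subnet mask
255 - 255 = 0
255 - 255 = 0
255 - 255 = 0
255 - 0 = 255
Wildcard: 0.0.0.255


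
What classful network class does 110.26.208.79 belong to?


First octet: 110
Binary: 01101110
0xxxxxxx -> Class A (1-126)
Class A, default mask 255.0.0.0 (/8)


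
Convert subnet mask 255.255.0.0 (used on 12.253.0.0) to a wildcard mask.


Subnet mask: 255.255.0.0
Wildcard = 255.255.255.255 - subnet mask
255 - 255 = 0
255 - 255 = 0
255 - 0 = 255
255 - 0 = 255
Wildcard: 0.0.255.255


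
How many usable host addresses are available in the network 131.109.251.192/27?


Host bits = 32 - 27 = 5
Total addresses = 2^5 = 32
Usable = total - 2 (network and broadcast)
Usable hosts: 30


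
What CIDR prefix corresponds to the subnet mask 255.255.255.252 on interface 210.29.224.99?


Binary: 11111111.11111111.11111111.11111100
Count leading 1s
Prefix: /30


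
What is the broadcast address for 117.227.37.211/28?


Network: 117.227.37.208/28
Host bits = 4
Set all host bits to 1:
Broadcast: 117.227.37.223


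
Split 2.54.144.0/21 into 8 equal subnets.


New prefix = 21 + 3 = 24
Each subnet has 256 addresses
  2.54.144.0/24
  2.54.145.0/24
  2.54.146.0/24
  2.54.147.0/24
  2.54.148.0/24
  2.54.149.0/24
  2.54.150.0/24
  2.54.151.0/24
Subnets: 2.54.144.0/24, 2.54.145.0/24, 2.54.146.0/24, 2.54.147.0/24, 2.54.148.0/24, 2.54.149.0/24, 2.54.150.0/24, 2.54.151.0/24


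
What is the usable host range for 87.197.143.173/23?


Network: 87.197.142.0
Broadcast: 87.197.143.255
First usable = network + 1
Last usable = broadcast - 1
Range: 87.197.142.1 to 87.197.143.254


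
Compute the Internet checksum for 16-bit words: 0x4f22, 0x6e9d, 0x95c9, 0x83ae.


Sum all words (with carry folding):
+ 0x4f22 = 0x4f22
+ 0x6e9d = 0xbdbf
+ 0x95c9 = 0x5389
+ 0x83ae = 0xd737
One's complement: ~0xd737
Checksum = 0x28c8


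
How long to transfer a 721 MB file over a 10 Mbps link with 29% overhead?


Effective throughput = 10 * (1 - 29/100) = 7.1 Mbps
File size in Mb = 721 * 8 = 5768 Mb
Time = 5768 / 7.1
Time = 812.3944 seconds


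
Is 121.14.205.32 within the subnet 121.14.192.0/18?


Subnet network: 121.14.192.0
Test IP AND mask: 121.14.192.0
Yes, 121.14.205.32 is in 121.14.192.0/18


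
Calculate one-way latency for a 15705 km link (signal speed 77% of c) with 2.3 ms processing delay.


Speed = 0.77 * 3e5 km/s = 231000 km/s
Propagation delay = 15705 / 231000 = 0.068 s = 67.987 ms
Processing delay = 2.3 ms
Total one-way latency = 70.287 ms


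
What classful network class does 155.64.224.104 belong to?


First octet: 155
Binary: 10011011
10xxxxxx -> Class B (128-191)
Class B, default mask 255.255.0.0 (/16)


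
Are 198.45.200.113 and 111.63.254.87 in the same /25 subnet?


Mask: 255.255.255.128
198.45.200.113 AND mask = 198.45.200.0
111.63.254.87 AND mask = 111.63.254.0
No, different subnets (198.45.200.0 vs 111.63.254.0)


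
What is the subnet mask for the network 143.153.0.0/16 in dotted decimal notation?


/16 means 16 network bits, 16 host bits
Binary: 11111111111111110000000000000000
Mask: 255.255.0.0


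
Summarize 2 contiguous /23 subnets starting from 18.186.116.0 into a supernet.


Original prefix: /23
Number of subnets: 2 = 2^1
New prefix = 23 - 1 = 22
Supernet: 18.186.116.0/22


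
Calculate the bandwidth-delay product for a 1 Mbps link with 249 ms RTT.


BDP = bandwidth * RTT
= 1 Mbps * 249 ms
= 1 * 1e6 * 249 / 1000 bits
= 249000 bits
= 31125 bytes
= 30.3955 KB
BDP = 249000 bits (31125 bytes)


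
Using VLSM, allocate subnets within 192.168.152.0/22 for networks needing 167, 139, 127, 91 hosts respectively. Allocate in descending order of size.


167 hosts -> /24 (254 usable): 192.168.152.0/24
139 hosts -> /24 (254 usable): 192.168.153.0/24
127 hosts -> /24 (254 usable): 192.168.154.0/24
91 hosts -> /25 (126 usable): 192.168.155.0/25
Allocation: 192.168.152.0/24 (167 hosts, 254 usable); 192.168.153.0/24 (139 hosts, 254 usable); 192.168.154.0/24 (127 hosts, 254 usable); 192.168.155.0/25 (91 hosts, 126 usable)


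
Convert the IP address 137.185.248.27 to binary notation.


137 = 10001001
185 = 10111001
248 = 11111000
27 = 00011011
Binary: 10001001.10111001.11111000.00011011


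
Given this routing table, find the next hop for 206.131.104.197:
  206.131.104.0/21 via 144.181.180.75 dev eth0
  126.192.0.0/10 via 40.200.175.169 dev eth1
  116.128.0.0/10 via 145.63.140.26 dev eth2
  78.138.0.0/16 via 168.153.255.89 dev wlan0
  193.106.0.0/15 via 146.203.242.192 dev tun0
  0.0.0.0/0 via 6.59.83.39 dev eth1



Longest prefix match for 206.131.104.197:
  /21 206.131.104.0: MATCH
  /10 126.192.0.0: no
  /10 116.128.0.0: no
  /16 78.138.0.0: no
  /15 193.106.0.0: no
  /0 0.0.0.0: MATCH
Selected: next-hop 144.181.180.75 via eth0 (matched /21)


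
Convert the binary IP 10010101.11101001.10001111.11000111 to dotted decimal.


10010101 = 149
11101001 = 233
10001111 = 143
11000111 = 199
IP: 149.233.143.199


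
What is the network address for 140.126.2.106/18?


IP:   10001100.01111110.00000010.01101010
Mask: 11111111.11111111.11000000.00000000
AND operation:
Net:  10001100.01111110.00000000.00000000
Network: 140.126.0.0/18


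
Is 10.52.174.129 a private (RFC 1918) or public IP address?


RFC 1918 private ranges:
  10.0.0.0/8 (10.0.0.0 - 10.255.255.255)
  172.16.0.0/12 (172.16.0.0 - 172.31.255.255)
  192.168.0.0/16 (192.168.0.0 - 192.168.255.255)
Private (in 10.0.0.0/8)


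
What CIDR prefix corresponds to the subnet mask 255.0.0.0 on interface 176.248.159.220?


Binary: 11111111.00000000.00000000.00000000
Count leading 1s
Prefix: /8


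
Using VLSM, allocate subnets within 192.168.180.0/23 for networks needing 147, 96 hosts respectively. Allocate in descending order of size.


147 hosts -> /24 (254 usable): 192.168.180.0/24
96 hosts -> /25 (126 usable): 192.168.181.0/25
Allocation: 192.168.180.0/24 (147 hosts, 254 usable); 192.168.181.0/25 (96 hosts, 126 usable)


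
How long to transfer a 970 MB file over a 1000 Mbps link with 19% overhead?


Effective throughput = 1000 * (1 - 19/100) = 810 Mbps
File size in Mb = 970 * 8 = 7760 Mb
Time = 7760 / 810
Time = 9.5802 seconds


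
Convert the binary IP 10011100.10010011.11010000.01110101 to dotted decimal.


10011100 = 156
10010011 = 147
11010000 = 208
01110101 = 117
IP: 156.147.208.117


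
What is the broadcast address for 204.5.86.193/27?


Network: 204.5.86.192/27
Host bits = 5
Set all host bits to 1:
Broadcast: 204.5.86.223


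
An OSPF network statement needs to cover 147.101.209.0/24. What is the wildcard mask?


Subnet mask: 255.255.255.0
Wildcard = 255.255.255.255 - subnet mask
255 - 255 = 0
255 - 255 = 0
255 - 255 = 0
255 - 0 = 255
Wildcard: 0.0.0.255


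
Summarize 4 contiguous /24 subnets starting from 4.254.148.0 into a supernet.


Original prefix: /24
Number of subnets: 4 = 2^2
New prefix = 24 - 2 = 22
Supernet: 4.254.148.0/22


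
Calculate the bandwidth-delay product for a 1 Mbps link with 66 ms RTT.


BDP = bandwidth * RTT
= 1 Mbps * 66 ms
= 1 * 1e6 * 66 / 1000 bits
= 66000 bits
= 8250 bytes
= 8.0566 KB
BDP = 66000 bits (8250 bytes)


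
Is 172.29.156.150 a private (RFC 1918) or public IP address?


RFC 1918 private ranges:
  10.0.0.0/8 (10.0.0.0 - 10.255.255.255)
  172.16.0.0/12 (172.16.0.0 - 172.31.255.255)
  192.168.0.0/16 (192.168.0.0 - 192.168.255.255)
Private (in 172.16.0.0/12)


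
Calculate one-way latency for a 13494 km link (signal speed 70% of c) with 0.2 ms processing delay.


Speed = 0.7 * 3e5 km/s = 210000 km/s
Propagation delay = 13494 / 210000 = 0.0643 s = 64.2571 ms
Processing delay = 0.2 ms
Total one-way latency = 64.4571 ms


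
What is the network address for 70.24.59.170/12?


IP:   01000110.00011000.00111011.10101010
Mask: 11111111.11110000.00000000.00000000
AND operation:
Net:  01000110.00010000.00000000.00000000
Network: 70.16.0.0/12


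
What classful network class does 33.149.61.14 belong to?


First octet: 33
Binary: 00100001
0xxxxxxx -> Class A (1-126)
Class A, default mask 255.0.0.0 (/8)


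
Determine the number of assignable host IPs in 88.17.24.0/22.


Host bits = 32 - 22 = 10
Total addresses = 2^10 = 1024
Usable = total - 2 (network and broadcast)
Usable hosts: 1022


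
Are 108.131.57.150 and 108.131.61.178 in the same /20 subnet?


Mask: 255.255.240.0
108.131.57.150 AND mask = 108.131.48.0
108.131.61.178 AND mask = 108.131.48.0
Yes, same subnet (108.131.48.0)


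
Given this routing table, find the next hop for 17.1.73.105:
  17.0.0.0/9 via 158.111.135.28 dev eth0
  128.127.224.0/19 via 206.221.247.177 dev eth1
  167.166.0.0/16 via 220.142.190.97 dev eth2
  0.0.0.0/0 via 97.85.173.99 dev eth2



Longest prefix match for 17.1.73.105:
  /9 17.0.0.0: MATCH
  /19 128.127.224.0: no
  /16 167.166.0.0: no
  /0 0.0.0.0: MATCH
Selected: next-hop 158.111.135.28 via eth0 (matched /9)


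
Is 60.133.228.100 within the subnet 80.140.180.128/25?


Subnet network: 80.140.180.128
Test IP AND mask: 60.133.228.0
No, 60.133.228.100 is not in 80.140.180.128/25


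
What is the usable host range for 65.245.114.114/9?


Network: 65.128.0.0
Broadcast: 65.255.255.255
First usable = network + 1
Last usable = broadcast - 1
Range: 65.128.0.1 to 65.255.255.254


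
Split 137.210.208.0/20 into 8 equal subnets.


New prefix = 20 + 3 = 23
Each subnet has 512 addresses
  137.210.208.0/23
  137.210.210.0/23
  137.210.212.0/23
  137.210.214.0/23
  137.210.216.0/23
  137.210.218.0/23
  137.210.220.0/23
  137.210.222.0/23
Subnets: 137.210.208.0/23, 137.210.210.0/23, 137.210.212.0/23, 137.210.214.0/23, 137.210.216.0/23, 137.210.218.0/23, 137.210.220.0/23, 137.210.222.0/23


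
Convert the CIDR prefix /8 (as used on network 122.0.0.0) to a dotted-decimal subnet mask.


/8 means 8 network bits, 24 host bits
Binary: 11111111000000000000000000000000
Mask: 255.0.0.0


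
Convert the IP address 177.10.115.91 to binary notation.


177 = 10110001
10 = 00001010
115 = 01110011
91 = 01011011
Binary: 10110001.00001010.01110011.01011011


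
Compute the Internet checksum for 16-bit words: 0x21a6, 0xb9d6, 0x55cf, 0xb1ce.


Sum all words (with carry folding):
+ 0x21a6 = 0x21a6
+ 0xb9d6 = 0xdb7c
+ 0x55cf = 0x314c
+ 0xb1ce = 0xe31a
One's complement: ~0xe31a
Checksum = 0x1ce5


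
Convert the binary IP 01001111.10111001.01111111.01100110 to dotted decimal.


01001111 = 79
10111001 = 185
01111111 = 127
01100110 = 102
IP: 79.185.127.102


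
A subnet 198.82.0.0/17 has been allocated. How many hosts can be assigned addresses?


Host bits = 32 - 17 = 15
Total addresses = 2^15 = 32768
Usable = total - 2 (network and broadcast)
Usable hosts: 32766


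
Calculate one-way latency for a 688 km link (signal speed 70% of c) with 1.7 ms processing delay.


Speed = 0.7 * 3e5 km/s = 210000 km/s
Propagation delay = 688 / 210000 = 0.0033 s = 3.2762 ms
Processing delay = 1.7 ms
Total one-way latency = 4.9762 ms


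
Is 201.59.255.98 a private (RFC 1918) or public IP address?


RFC 1918 private ranges:
  10.0.0.0/8 (10.0.0.0 - 10.255.255.255)
  172.16.0.0/12 (172.16.0.0 - 172.31.255.255)
  192.168.0.0/16 (192.168.0.0 - 192.168.255.255)
Public (not in any RFC 1918 range)


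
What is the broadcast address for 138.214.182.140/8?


Network: 138.0.0.0/8
Host bits = 24
Set all host bits to 1:
Broadcast: 138.255.255.255


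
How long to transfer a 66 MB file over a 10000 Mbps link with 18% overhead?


Effective throughput = 10000 * (1 - 18/100) = 8200 Mbps
File size in Mb = 66 * 8 = 528 Mb
Time = 528 / 8200
Time = 0.0644 seconds


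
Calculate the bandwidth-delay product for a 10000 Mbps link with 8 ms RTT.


BDP = bandwidth * RTT
= 10000 Mbps * 8 ms
= 10000 * 1e6 * 8 / 1000 bits
= 80000000 bits
= 10000000 bytes
= 9765.625 KB
BDP = 80000000 bits (10000000 bytes)


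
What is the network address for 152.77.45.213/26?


IP:   10011000.01001101.00101101.11010101
Mask: 11111111.11111111.11111111.11000000
AND operation:
Net:  10011000.01001101.00101101.11000000
Network: 152.77.45.192/26


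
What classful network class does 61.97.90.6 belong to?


First octet: 61
Binary: 00111101
0xxxxxxx -> Class A (1-126)
Class A, default mask 255.0.0.0 (/8)


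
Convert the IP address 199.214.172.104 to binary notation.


199 = 11000111
214 = 11010110
172 = 10101100
104 = 01101000
Binary: 11000111.11010110.10101100.01101000


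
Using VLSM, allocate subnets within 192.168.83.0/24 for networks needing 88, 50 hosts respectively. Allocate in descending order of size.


88 hosts -> /25 (126 usable): 192.168.83.0/25
50 hosts -> /26 (62 usable): 192.168.83.128/26
Allocation: 192.168.83.0/25 (88 hosts, 126 usable); 192.168.83.128/26 (50 hosts, 62 usable)


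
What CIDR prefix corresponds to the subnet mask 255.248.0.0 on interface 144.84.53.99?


Binary: 11111111.11111000.00000000.00000000
Count leading 1s
Prefix: /13


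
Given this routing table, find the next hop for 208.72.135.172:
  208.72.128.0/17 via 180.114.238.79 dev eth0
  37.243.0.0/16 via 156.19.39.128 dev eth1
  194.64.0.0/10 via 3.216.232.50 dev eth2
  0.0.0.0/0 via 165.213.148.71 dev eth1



Longest prefix match for 208.72.135.172:
  /17 208.72.128.0: MATCH
  /16 37.243.0.0: no
  /10 194.64.0.0: no
  /0 0.0.0.0: MATCH
Selected: next-hop 180.114.238.79 via eth0 (matched /17)


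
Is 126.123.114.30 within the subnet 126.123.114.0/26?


Subnet network: 126.123.114.0
Test IP AND mask: 126.123.114.0
Yes, 126.123.114.30 is in 126.123.114.0/26


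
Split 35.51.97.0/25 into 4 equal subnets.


New prefix = 25 + 2 = 27
Each subnet has 32 addresses
  35.51.97.0/27
  35.51.97.32/27
  35.51.97.64/27
  35.51.97.96/27
Subnets: 35.51.97.0/27, 35.51.97.32/27, 35.51.97.64/27, 35.51.97.96/27


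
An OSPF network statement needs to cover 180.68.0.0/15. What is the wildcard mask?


Subnet mask: 255.254.0.0
Wildcard = 255.255.255.255 - subnet mask
255 - 255 = 0
255 - 254 = 1
255 - 0 = 255
255 - 0 = 255
Wildcard: 0.1.255.255


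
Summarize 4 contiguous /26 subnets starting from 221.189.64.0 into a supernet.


Original prefix: /26
Number of subnets: 4 = 2^2
New prefix = 26 - 2 = 24
Supernet: 221.189.64.0/24


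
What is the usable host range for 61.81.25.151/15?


Network: 61.80.0.0
Broadcast: 61.81.255.255
First usable = network + 1
Last usable = broadcast - 1
Range: 61.80.0.1 to 61.81.255.254


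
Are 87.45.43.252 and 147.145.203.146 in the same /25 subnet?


Mask: 255.255.255.128
87.45.43.252 AND mask = 87.45.43.128
147.145.203.146 AND mask = 147.145.203.128
No, different subnets (87.45.43.128 vs 147.145.203.128)


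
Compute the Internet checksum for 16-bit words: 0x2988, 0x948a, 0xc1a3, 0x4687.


Sum all words (with carry folding):
+ 0x2988 = 0x2988
+ 0x948a = 0xbe12
+ 0xc1a3 = 0x7fb6
+ 0x4687 = 0xc63d
One's complement: ~0xc63d
Checksum = 0x39c2


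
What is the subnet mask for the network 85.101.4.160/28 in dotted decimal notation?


/28 means 28 network bits, 4 host bits
Binary: 11111111111111111111111111110000
Mask: 255.255.255.240


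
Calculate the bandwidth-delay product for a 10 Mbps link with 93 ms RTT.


BDP = bandwidth * RTT
= 10 Mbps * 93 ms
= 10 * 1e6 * 93 / 1000 bits
= 930000 bits
= 116250 bytes
= 113.5254 KB
BDP = 930000 bits (116250 bytes)


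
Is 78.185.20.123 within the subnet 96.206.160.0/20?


Subnet network: 96.206.160.0
Test IP AND mask: 78.185.16.0
No, 78.185.20.123 is not in 96.206.160.0/20


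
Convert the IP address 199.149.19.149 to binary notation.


199 = 11000111
149 = 10010101
19 = 00010011
149 = 10010101
Binary: 11000111.10010101.00010011.10010101


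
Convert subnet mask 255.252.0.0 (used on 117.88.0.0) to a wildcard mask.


Subnet mask: 255.252.0.0
Wildcard = 255.255.255.255 - subnet mask
255 - 255 = 0
255 - 252 = 3
255 - 0 = 255
255 - 0 = 255
Wildcard: 0.3.255.255


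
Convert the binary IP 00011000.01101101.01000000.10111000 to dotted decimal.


00011000 = 24
01101101 = 109
01000000 = 64
10111000 = 184
IP: 24.109.64.184


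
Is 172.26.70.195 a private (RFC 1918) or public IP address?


RFC 1918 private ranges:
  10.0.0.0/8 (10.0.0.0 - 10.255.255.255)
  172.16.0.0/12 (172.16.0.0 - 172.31.255.255)
  192.168.0.0/16 (192.168.0.0 - 192.168.255.255)
Private (in 172.16.0.0/12)


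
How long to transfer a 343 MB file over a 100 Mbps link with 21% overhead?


Effective throughput = 100 * (1 - 21/100) = 79 Mbps
File size in Mb = 343 * 8 = 2744 Mb
Time = 2744 / 79
Time = 34.7342 seconds


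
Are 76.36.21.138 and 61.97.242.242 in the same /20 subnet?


Mask: 255.255.240.0
76.36.21.138 AND mask = 76.36.16.0
61.97.242.242 AND mask = 61.97.240.0
No, different subnets (76.36.16.0 vs 61.97.240.0)


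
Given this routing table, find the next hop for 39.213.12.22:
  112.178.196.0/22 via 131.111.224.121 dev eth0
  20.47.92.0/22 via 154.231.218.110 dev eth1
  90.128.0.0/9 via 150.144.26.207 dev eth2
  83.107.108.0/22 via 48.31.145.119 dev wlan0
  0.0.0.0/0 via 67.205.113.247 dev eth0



Longest prefix match for 39.213.12.22:
  /22 112.178.196.0: no
  /22 20.47.92.0: no
  /9 90.128.0.0: no
  /22 83.107.108.0: no
  /0 0.0.0.0: MATCH
Selected: next-hop 67.205.113.247 via eth0 (matched /0)


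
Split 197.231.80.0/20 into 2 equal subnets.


New prefix = 20 + 1 = 21
Each subnet has 2048 addresses
  197.231.80.0/21
  197.231.88.0/21
Subnets: 197.231.80.0/21, 197.231.88.0/21


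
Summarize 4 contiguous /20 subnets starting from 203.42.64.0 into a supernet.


Original prefix: /20
Number of subnets: 4 = 2^2
New prefix = 20 - 2 = 18
Supernet: 203.42.64.0/18


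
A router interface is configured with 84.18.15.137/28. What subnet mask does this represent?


/28 means 28 network bits, 4 host bits
Binary: 11111111111111111111111111110000
Mask: 255.255.255.240


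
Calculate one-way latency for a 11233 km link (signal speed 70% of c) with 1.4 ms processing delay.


Speed = 0.7 * 3e5 km/s = 210000 km/s
Propagation delay = 11233 / 210000 = 0.0535 s = 53.4905 ms
Processing delay = 1.4 ms
Total one-way latency = 54.8905 ms


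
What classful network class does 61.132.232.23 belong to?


First octet: 61
Binary: 00111101
0xxxxxxx -> Class A (1-126)
Class A, default mask 255.0.0.0 (/8)


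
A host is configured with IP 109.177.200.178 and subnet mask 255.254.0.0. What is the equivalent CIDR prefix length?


Binary: 11111111.11111110.00000000.00000000
Count leading 1s
Prefix: /15


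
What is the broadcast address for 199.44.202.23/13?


Network: 199.40.0.0/13
Host bits = 19
Set all host bits to 1:
Broadcast: 199.47.255.255


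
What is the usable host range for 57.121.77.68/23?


Network: 57.121.76.0
Broadcast: 57.121.77.255
First usable = network + 1
Last usable = broadcast - 1
Range: 57.121.76.1 to 57.121.77.254


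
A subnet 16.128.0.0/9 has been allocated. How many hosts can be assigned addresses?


Host bits = 32 - 9 = 23
Total addresses = 2^23 = 8388608
Usable = total - 2 (network and broadcast)
Usable hosts: 8388606


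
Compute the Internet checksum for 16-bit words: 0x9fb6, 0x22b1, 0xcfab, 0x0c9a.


Sum all words (with carry folding):
+ 0x9fb6 = 0x9fb6
+ 0x22b1 = 0xc267
+ 0xcfab = 0x9213
+ 0x0c9a = 0x9ead
One's complement: ~0x9ead
Checksum = 0x6152


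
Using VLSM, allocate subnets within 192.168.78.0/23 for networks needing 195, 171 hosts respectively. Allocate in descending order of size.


195 hosts -> /24 (254 usable): 192.168.78.0/24
171 hosts -> /24 (254 usable): 192.168.79.0/24
Allocation: 192.168.78.0/24 (195 hosts, 254 usable); 192.168.79.0/24 (171 hosts, 254 usable)


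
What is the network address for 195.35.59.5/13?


IP:   11000011.00100011.00111011.00000101
Mask: 11111111.11111000.00000000.00000000
AND operation:
Net:  11000011.00100000.00000000.00000000
Network: 195.32.0.0/13


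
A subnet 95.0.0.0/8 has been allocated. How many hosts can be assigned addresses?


Host bits = 32 - 8 = 24
Total addresses = 2^24 = 16777216
Usable = total - 2 (network and broadcast)
Usable hosts: 16777214


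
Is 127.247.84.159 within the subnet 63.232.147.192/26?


Subnet network: 63.232.147.192
Test IP AND mask: 127.247.84.128
No, 127.247.84.159 is not in 63.232.147.192/26


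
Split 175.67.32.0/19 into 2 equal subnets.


New prefix = 19 + 1 = 20
Each subnet has 4096 addresses
  175.67.32.0/20
  175.67.48.0/20
Subnets: 175.67.32.0/20, 175.67.48.0/20


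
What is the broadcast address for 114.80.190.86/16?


Network: 114.80.0.0/16
Host bits = 16
Set all host bits to 1:
Broadcast: 114.80.255.255


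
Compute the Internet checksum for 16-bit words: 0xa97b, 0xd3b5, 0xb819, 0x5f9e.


Sum all words (with carry folding):
+ 0xa97b = 0xa97b
+ 0xd3b5 = 0x7d31
+ 0xb819 = 0x354b
+ 0x5f9e = 0x94e9
One's complement: ~0x94e9
Checksum = 0x6b16


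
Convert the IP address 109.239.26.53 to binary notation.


109 = 01101101
239 = 11101111
26 = 00011010
53 = 00110101
Binary: 01101101.11101111.00011010.00110101


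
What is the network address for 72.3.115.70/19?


IP:   01001000.00000011.01110011.01000110
Mask: 11111111.11111111.11100000.00000000
AND operation:
Net:  01001000.00000011.01100000.00000000
Network: 72.3.96.0/19


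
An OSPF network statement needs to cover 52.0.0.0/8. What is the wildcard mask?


Subnet mask: 255.0.0.0
Wildcard = 255.255.255.255 - subnet mask
255 - 255 = 0
255 - 0 = 255
255 - 0 = 255
255 - 0 = 255
Wildcard: 0.255.255.255


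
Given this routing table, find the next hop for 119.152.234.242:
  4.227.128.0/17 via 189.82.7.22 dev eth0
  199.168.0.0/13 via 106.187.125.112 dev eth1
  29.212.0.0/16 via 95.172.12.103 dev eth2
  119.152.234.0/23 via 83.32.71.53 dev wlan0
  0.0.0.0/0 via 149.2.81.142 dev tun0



Longest prefix match for 119.152.234.242:
  /17 4.227.128.0: no
  /13 199.168.0.0: no
  /16 29.212.0.0: no
  /23 119.152.234.0: MATCH
  /0 0.0.0.0: MATCH
Selected: next-hop 83.32.71.53 via wlan0 (matched /23)


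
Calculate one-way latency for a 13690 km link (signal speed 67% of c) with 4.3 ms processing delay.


Speed = 0.67 * 3e5 km/s = 201000 km/s
Propagation delay = 13690 / 201000 = 0.0681 s = 68.1095 ms
Processing delay = 4.3 ms
Total one-way latency = 72.4095 ms


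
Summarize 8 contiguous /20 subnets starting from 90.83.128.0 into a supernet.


Original prefix: /20
Number of subnets: 8 = 2^3
New prefix = 20 - 3 = 17
Supernet: 90.83.128.0/17


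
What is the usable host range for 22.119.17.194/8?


Network: 22.0.0.0
Broadcast: 22.255.255.255
First usable = network + 1
Last usable = broadcast - 1
Range: 22.0.0.1 to 22.255.255.254
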